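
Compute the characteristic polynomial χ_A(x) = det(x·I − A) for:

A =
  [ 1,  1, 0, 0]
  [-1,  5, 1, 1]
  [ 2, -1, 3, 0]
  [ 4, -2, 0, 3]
x^4 - 12*x^3 + 54*x^2 - 108*x + 81

Expanding det(x·I − A) (e.g. by cofactor expansion or by noting that A is similar to its Jordan form J, which has the same characteristic polynomial as A) gives
  χ_A(x) = x^4 - 12*x^3 + 54*x^2 - 108*x + 81
which factors as (x - 3)^4. The eigenvalues (with algebraic multiplicities) are λ = 3 with multiplicity 4.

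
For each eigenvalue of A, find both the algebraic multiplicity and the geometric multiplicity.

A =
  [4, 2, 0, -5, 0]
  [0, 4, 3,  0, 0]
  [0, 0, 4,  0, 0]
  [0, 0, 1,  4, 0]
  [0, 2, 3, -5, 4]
λ = 4: alg = 5, geom = 3

Step 1 — factor the characteristic polynomial to read off the algebraic multiplicities:
  χ_A(x) = (x - 4)^5

Step 2 — compute geometric multiplicities via the rank-nullity identity g(λ) = n − rank(A − λI):
  rank(A − (4)·I) = 2, so dim ker(A − (4)·I) = n − 2 = 3

Summary:
  λ = 4: algebraic multiplicity = 5, geometric multiplicity = 3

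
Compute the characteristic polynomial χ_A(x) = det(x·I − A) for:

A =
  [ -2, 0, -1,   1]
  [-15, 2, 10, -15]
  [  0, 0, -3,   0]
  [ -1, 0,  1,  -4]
x^4 + 7*x^3 + 9*x^2 - 27*x - 54

Expanding det(x·I − A) (e.g. by cofactor expansion or by noting that A is similar to its Jordan form J, which has the same characteristic polynomial as A) gives
  χ_A(x) = x^4 + 7*x^3 + 9*x^2 - 27*x - 54
which factors as (x - 2)*(x + 3)^3. The eigenvalues (with algebraic multiplicities) are λ = -3 with multiplicity 3, λ = 2 with multiplicity 1.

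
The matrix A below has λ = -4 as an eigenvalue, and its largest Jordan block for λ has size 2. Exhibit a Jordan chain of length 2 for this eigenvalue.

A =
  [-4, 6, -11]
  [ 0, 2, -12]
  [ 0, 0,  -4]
A Jordan chain for λ = -4 of length 2:
v_1 = (1, 0, 0)ᵀ
v_2 = (0, 2, 1)ᵀ

Let N = A − (-4)·I. We want v_2 with N^2 v_2 = 0 but N^1 v_2 ≠ 0; then v_{j-1} := N · v_j for j = 2, …, 2.

Pick v_2 = (0, 2, 1)ᵀ.
Then v_1 = N · v_2 = (1, 0, 0)ᵀ.

Sanity check: (A − (-4)·I) v_1 = (0, 0, 0)ᵀ = 0. ✓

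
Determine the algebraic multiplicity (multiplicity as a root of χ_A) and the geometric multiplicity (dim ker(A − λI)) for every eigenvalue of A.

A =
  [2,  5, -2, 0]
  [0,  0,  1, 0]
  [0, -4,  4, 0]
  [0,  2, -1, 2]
λ = 2: alg = 4, geom = 2

Step 1 — factor the characteristic polynomial to read off the algebraic multiplicities:
  χ_A(x) = (x - 2)^4

Step 2 — compute geometric multiplicities via the rank-nullity identity g(λ) = n − rank(A − λI):
  rank(A − (2)·I) = 2, so dim ker(A − (2)·I) = n − 2 = 2

Summary:
  λ = 2: algebraic multiplicity = 4, geometric multiplicity = 2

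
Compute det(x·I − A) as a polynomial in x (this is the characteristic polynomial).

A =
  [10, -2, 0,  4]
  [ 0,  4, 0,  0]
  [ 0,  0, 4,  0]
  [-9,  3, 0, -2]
x^4 - 16*x^3 + 96*x^2 - 256*x + 256

Expanding det(x·I − A) (e.g. by cofactor expansion or by noting that A is similar to its Jordan form J, which has the same characteristic polynomial as A) gives
  χ_A(x) = x^4 - 16*x^3 + 96*x^2 - 256*x + 256
which factors as (x - 4)^4. The eigenvalues (with algebraic multiplicities) are λ = 4 with multiplicity 4.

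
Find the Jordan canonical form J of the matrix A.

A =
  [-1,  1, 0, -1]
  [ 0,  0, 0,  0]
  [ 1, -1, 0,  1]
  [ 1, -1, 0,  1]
J_2(0) ⊕ J_1(0) ⊕ J_1(0)

The characteristic polynomial is
  det(x·I − A) = x^4

Eigenvalues and multiplicities (the geometric multiplicity of λ is n − rank(A − λI), which equals the number of Jordan blocks for λ):
  λ = 0: algebraic multiplicity = 4, geometric multiplicity = 3

Determining the block sizes for each eigenvalue:
  λ = 0: 3 blocks summing to 4 forces exactly one block of size 2 and the rest size 1 → block sizes [2, 1, 1]

Assembling the blocks gives a Jordan form
J =
  [0, 1, 0, 0]
  [0, 0, 0, 0]
  [0, 0, 0, 0]
  [0, 0, 0, 0]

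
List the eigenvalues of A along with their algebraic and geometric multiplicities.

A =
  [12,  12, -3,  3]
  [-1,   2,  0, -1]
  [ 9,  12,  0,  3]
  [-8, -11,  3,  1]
λ = 3: alg = 3, geom = 2; λ = 6: alg = 1, geom = 1

Step 1 — factor the characteristic polynomial to read off the algebraic multiplicities:
  χ_A(x) = (x - 6)*(x - 3)^3

Step 2 — compute geometric multiplicities via the rank-nullity identity g(λ) = n − rank(A − λI):
  rank(A − (3)·I) = 2, so dim ker(A − (3)·I) = n − 2 = 2
  rank(A − (6)·I) = 3, so dim ker(A − (6)·I) = n − 3 = 1

Summary:
  λ = 3: algebraic multiplicity = 3, geometric multiplicity = 2
  λ = 6: algebraic multiplicity = 1, geometric multiplicity = 1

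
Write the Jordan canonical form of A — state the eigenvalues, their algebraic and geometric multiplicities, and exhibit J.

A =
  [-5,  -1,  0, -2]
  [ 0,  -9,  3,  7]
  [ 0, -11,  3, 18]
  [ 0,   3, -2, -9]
J_3(-5) ⊕ J_1(-5)

The characteristic polynomial is
  det(x·I − A) = x^4 + 20*x^3 + 150*x^2 + 500*x + 625 = (x + 5)^4

Eigenvalues and multiplicities (the geometric multiplicity of λ is n − rank(A − λI), which equals the number of Jordan blocks for λ):
  λ = -5: algebraic multiplicity = 4, geometric multiplicity = 2

Determining the block sizes for each eigenvalue:
  λ = -5: with am = 4 and gm = 2, the partition is not yet determined (e.g. several partitions of 4 into 2 parts exist). Let N = A − (-5)·I. Computing rank(N^1) = 2, rank(N^2) = 1, rank(N^3) = 0; the number of blocks of size ≥ j is rank(N^{j−1}) − rank(N^j), giving [2, 1, 1]. So we have 1 block(s) of size 3, 1 block(s) of size 1 → block sizes [3, 1]

Assembling the blocks gives a Jordan form
J =
  [-5,  1,  0,  0]
  [ 0, -5,  1,  0]
  [ 0,  0, -5,  0]
  [ 0,  0,  0, -5]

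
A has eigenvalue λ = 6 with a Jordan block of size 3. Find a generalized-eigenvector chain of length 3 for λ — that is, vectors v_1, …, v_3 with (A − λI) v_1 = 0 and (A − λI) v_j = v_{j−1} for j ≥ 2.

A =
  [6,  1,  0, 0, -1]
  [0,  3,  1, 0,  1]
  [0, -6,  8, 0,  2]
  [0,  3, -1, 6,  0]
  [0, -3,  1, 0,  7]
A Jordan chain for λ = 6 of length 3:
v_1 = (0, 0, 0, -3, 0)ᵀ
v_2 = (1, -3, -6, 3, -3)ᵀ
v_3 = (0, 1, 0, 0, 0)ᵀ

Let N = A − (6)·I. We want v_3 with N^3 v_3 = 0 but N^2 v_3 ≠ 0; then v_{j-1} := N · v_j for j = 3, …, 2.

Pick v_3 = (0, 1, 0, 0, 0)ᵀ.
Then v_2 = N · v_3 = (1, -3, -6, 3, -3)ᵀ.
Then v_1 = N · v_2 = (0, 0, 0, -3, 0)ᵀ.

Sanity check: (A − (6)·I) v_1 = (0, 0, 0, 0, 0)ᵀ = 0. ✓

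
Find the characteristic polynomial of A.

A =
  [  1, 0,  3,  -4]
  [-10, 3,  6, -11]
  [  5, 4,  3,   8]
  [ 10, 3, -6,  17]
x^4 - 24*x^3 + 216*x^2 - 864*x + 1296

Expanding det(x·I − A) (e.g. by cofactor expansion or by noting that A is similar to its Jordan form J, which has the same characteristic polynomial as A) gives
  χ_A(x) = x^4 - 24*x^3 + 216*x^2 - 864*x + 1296
which factors as (x - 6)^4. The eigenvalues (with algebraic multiplicities) are λ = 6 with multiplicity 4.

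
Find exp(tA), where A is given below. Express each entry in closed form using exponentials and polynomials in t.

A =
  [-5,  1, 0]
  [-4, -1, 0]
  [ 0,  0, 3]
e^{tA} =
  [-2*t*exp(-3*t) + exp(-3*t), t*exp(-3*t), 0]
  [-4*t*exp(-3*t), 2*t*exp(-3*t) + exp(-3*t), 0]
  [0, 0, exp(3*t)]

Strategy: write A = P · J · P⁻¹ where J is a Jordan canonical form, so e^{tA} = P · e^{tJ} · P⁻¹, and e^{tJ} can be computed block-by-block.

A has Jordan form
J =
  [-3,  1, 0]
  [ 0, -3, 0]
  [ 0,  0, 3]
(up to reordering of blocks).

Per-block formulas:
  For a 2×2 Jordan block J_2(-3): exp(t · J_2(-3)) = e^(-3t)·(I + t·N), where N is the 2×2 nilpotent shift.
  For a 1×1 block at λ = 3: exp(t · [3]) = [e^(3t)].

After assembling e^{tJ} and conjugating by P, we get:

e^{tA} =
  [-2*t*exp(-3*t) + exp(-3*t), t*exp(-3*t), 0]
  [-4*t*exp(-3*t), 2*t*exp(-3*t) + exp(-3*t), 0]
  [0, 0, exp(3*t)]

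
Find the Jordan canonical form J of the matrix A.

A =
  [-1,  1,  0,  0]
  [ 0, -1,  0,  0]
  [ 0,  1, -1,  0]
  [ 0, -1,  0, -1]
J_2(-1) ⊕ J_1(-1) ⊕ J_1(-1)

The characteristic polynomial is
  det(x·I − A) = x^4 + 4*x^3 + 6*x^2 + 4*x + 1 = (x + 1)^4

Eigenvalues and multiplicities (the geometric multiplicity of λ is n − rank(A − λI), which equals the number of Jordan blocks for λ):
  λ = -1: algebraic multiplicity = 4, geometric multiplicity = 3

Determining the block sizes for each eigenvalue:
  λ = -1: 3 blocks summing to 4 forces exactly one block of size 2 and the rest size 1 → block sizes [2, 1, 1]

Assembling the blocks gives a Jordan form
J =
  [-1,  1,  0,  0]
  [ 0, -1,  0,  0]
  [ 0,  0, -1,  0]
  [ 0,  0,  0, -1]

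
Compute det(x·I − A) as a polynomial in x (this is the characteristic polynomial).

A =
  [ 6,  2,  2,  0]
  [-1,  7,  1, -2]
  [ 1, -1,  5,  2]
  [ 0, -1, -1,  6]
x^4 - 24*x^3 + 216*x^2 - 864*x + 1296

Expanding det(x·I − A) (e.g. by cofactor expansion or by noting that A is similar to its Jordan form J, which has the same characteristic polynomial as A) gives
  χ_A(x) = x^4 - 24*x^3 + 216*x^2 - 864*x + 1296
which factors as (x - 6)^4. The eigenvalues (with algebraic multiplicities) are λ = 6 with multiplicity 4.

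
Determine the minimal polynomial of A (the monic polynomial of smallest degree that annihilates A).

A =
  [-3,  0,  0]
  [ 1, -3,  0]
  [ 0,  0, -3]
x^2 + 6*x + 9

The characteristic polynomial is χ_A(x) = (x + 3)^3, so the eigenvalues are known. The minimal polynomial is
  m_A(x) = Π_λ (x − λ)^{k_λ}
where k_λ is the size of the *largest* Jordan block for λ (equivalently, the smallest k with (A − λI)^k v = 0 for every generalised eigenvector v of λ).

  λ = -3: largest Jordan block has size 2, contributing (x + 3)^2

So m_A(x) = (x + 3)^2 = x^2 + 6*x + 9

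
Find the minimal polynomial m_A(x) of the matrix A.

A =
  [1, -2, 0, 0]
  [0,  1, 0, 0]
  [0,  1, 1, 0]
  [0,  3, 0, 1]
x^2 - 2*x + 1

The characteristic polynomial is χ_A(x) = (x - 1)^4, so the eigenvalues are known. The minimal polynomial is
  m_A(x) = Π_λ (x − λ)^{k_λ}
where k_λ is the size of the *largest* Jordan block for λ (equivalently, the smallest k with (A − λI)^k v = 0 for every generalised eigenvector v of λ).

  λ = 1: largest Jordan block has size 2, contributing (x − 1)^2

So m_A(x) = (x - 1)^2 = x^2 - 2*x + 1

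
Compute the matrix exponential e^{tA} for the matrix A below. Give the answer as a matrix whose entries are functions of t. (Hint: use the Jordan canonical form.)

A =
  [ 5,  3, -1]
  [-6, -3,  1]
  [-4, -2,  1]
e^{tA} =
  [t^2*exp(t) + 4*t*exp(t) + exp(t), t^2*exp(t) + 3*t*exp(t), -t^2*exp(t)/2 - t*exp(t)]
  [-2*t^2*exp(t) - 6*t*exp(t), -2*t^2*exp(t) - 4*t*exp(t) + exp(t), t^2*exp(t) + t*exp(t)]
  [-2*t^2*exp(t) - 4*t*exp(t), -2*t^2*exp(t) - 2*t*exp(t), t^2*exp(t) + exp(t)]

Strategy: write A = P · J · P⁻¹ where J is a Jordan canonical form, so e^{tA} = P · e^{tJ} · P⁻¹, and e^{tJ} can be computed block-by-block.

A has Jordan form
J =
  [1, 1, 0]
  [0, 1, 1]
  [0, 0, 1]
(up to reordering of blocks).

Per-block formulas:
  For a 3×3 Jordan block J_3(1): exp(t · J_3(1)) = e^(1t)·(I + t·N + (t^2/2)·N^2), where N is the 3×3 nilpotent shift.

After assembling e^{tJ} and conjugating by P, we get:

e^{tA} =
  [t^2*exp(t) + 4*t*exp(t) + exp(t), t^2*exp(t) + 3*t*exp(t), -t^2*exp(t)/2 - t*exp(t)]
  [-2*t^2*exp(t) - 6*t*exp(t), -2*t^2*exp(t) - 4*t*exp(t) + exp(t), t^2*exp(t) + t*exp(t)]
  [-2*t^2*exp(t) - 4*t*exp(t), -2*t^2*exp(t) - 2*t*exp(t), t^2*exp(t) + exp(t)]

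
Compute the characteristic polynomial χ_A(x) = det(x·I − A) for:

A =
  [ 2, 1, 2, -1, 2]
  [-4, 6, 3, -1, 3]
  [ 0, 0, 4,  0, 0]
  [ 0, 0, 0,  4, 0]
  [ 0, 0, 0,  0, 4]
x^5 - 20*x^4 + 160*x^3 - 640*x^2 + 1280*x - 1024

Expanding det(x·I − A) (e.g. by cofactor expansion or by noting that A is similar to its Jordan form J, which has the same characteristic polynomial as A) gives
  χ_A(x) = x^5 - 20*x^4 + 160*x^3 - 640*x^2 + 1280*x - 1024
which factors as (x - 4)^5. The eigenvalues (with algebraic multiplicities) are λ = 4 with multiplicity 5.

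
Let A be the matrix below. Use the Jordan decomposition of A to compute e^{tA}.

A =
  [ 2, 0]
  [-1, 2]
e^{tA} =
  [exp(2*t), 0]
  [-t*exp(2*t), exp(2*t)]

Strategy: write A = P · J · P⁻¹ where J is a Jordan canonical form, so e^{tA} = P · e^{tJ} · P⁻¹, and e^{tJ} can be computed block-by-block.

A has Jordan form
J =
  [2, 1]
  [0, 2]
(up to reordering of blocks).

Per-block formulas:
  For a 2×2 Jordan block J_2(2): exp(t · J_2(2)) = e^(2t)·(I + t·N), where N is the 2×2 nilpotent shift.

After assembling e^{tJ} and conjugating by P, we get:

e^{tA} =
  [exp(2*t), 0]
  [-t*exp(2*t), exp(2*t)]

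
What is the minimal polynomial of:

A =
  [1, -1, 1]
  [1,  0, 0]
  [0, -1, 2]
x^3 - 3*x^2 + 3*x - 1

The characteristic polynomial is χ_A(x) = (x - 1)^3, so the eigenvalues are known. The minimal polynomial is
  m_A(x) = Π_λ (x − λ)^{k_λ}
where k_λ is the size of the *largest* Jordan block for λ (equivalently, the smallest k with (A − λI)^k v = 0 for every generalised eigenvector v of λ).

  λ = 1: largest Jordan block has size 3, contributing (x − 1)^3

So m_A(x) = (x - 1)^3 = x^3 - 3*x^2 + 3*x - 1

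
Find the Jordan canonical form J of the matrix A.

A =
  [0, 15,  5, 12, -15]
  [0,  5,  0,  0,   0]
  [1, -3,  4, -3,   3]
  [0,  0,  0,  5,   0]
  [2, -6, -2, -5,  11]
J_2(5) ⊕ J_2(5) ⊕ J_1(5)

The characteristic polynomial is
  det(x·I − A) = x^5 - 25*x^4 + 250*x^3 - 1250*x^2 + 3125*x - 3125 = (x - 5)^5

Eigenvalues and multiplicities (the geometric multiplicity of λ is n − rank(A − λI), which equals the number of Jordan blocks for λ):
  λ = 5: algebraic multiplicity = 5, geometric multiplicity = 3

Determining the block sizes for each eigenvalue:
  λ = 5: with am = 5 and gm = 3, the partition is not yet determined (e.g. several partitions of 5 into 3 parts exist). Let N = A − (5)·I. Computing rank(N^1) = 2, rank(N^2) = 0; the number of blocks of size ≥ j is rank(N^{j−1}) − rank(N^j), giving [3, 2]. So we have 2 block(s) of size 2, 1 block(s) of size 1 → block sizes [2, 2, 1]

Assembling the blocks gives a Jordan form
J =
  [5, 1, 0, 0, 0]
  [0, 5, 0, 0, 0]
  [0, 0, 5, 1, 0]
  [0, 0, 0, 5, 0]
  [0, 0, 0, 0, 5]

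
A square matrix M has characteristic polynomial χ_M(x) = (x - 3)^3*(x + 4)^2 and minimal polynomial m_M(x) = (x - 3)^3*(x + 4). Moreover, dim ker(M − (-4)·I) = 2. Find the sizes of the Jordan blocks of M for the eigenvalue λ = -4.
Block sizes for λ = -4: [1, 1]

Step 1 — from the characteristic polynomial, algebraic multiplicity of λ = -4 is 2. From dim ker(M − (-4)·I) = 2, there are exactly 2 Jordan blocks for λ = -4.
Step 2 — from the minimal polynomial, the factor (x + 4) tells us the largest block for λ = -4 has size 1.
Step 3 — with total size 2, 2 blocks, and largest block 1, the block sizes (in nonincreasing order) are [1, 1].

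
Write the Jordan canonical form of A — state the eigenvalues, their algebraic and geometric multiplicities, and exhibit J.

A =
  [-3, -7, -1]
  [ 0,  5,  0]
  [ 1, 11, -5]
J_2(-4) ⊕ J_1(5)

The characteristic polynomial is
  det(x·I − A) = x^3 + 3*x^2 - 24*x - 80 = (x - 5)*(x + 4)^2

Eigenvalues and multiplicities (the geometric multiplicity of λ is n − rank(A − λI), which equals the number of Jordan blocks for λ):
  λ = -4: algebraic multiplicity = 2, geometric multiplicity = 1
  λ = 5: algebraic multiplicity = 1, geometric multiplicity = 1

Determining the block sizes for each eigenvalue:
  λ = -4: one block (gm = 1), so the single block has size am = 2 → block sizes [2]
  λ = 5: one block (gm = 1), so the single block has size am = 1 → block sizes [1]

Assembling the blocks gives a Jordan form
J =
  [-4,  1, 0]
  [ 0, -4, 0]
  [ 0,  0, 5]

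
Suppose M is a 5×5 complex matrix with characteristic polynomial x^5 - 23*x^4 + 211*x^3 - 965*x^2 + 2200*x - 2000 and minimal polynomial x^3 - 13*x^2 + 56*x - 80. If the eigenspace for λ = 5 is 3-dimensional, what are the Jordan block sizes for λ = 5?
Block sizes for λ = 5: [1, 1, 1]

Step 1 — from the characteristic polynomial, algebraic multiplicity of λ = 5 is 3. From dim ker(M − (5)·I) = 3, there are exactly 3 Jordan blocks for λ = 5.
Step 2 — from the minimal polynomial, the factor (x − 5) tells us the largest block for λ = 5 has size 1.
Step 3 — with total size 3, 3 blocks, and largest block 1, the block sizes (in nonincreasing order) are [1, 1, 1].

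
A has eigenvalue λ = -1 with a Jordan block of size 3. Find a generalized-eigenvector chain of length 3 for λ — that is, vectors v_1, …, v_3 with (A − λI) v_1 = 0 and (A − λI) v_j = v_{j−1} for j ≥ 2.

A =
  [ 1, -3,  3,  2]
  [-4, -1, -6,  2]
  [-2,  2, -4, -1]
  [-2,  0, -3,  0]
A Jordan chain for λ = -1 of length 3:
v_1 = (6, 0, -4, 0)ᵀ
v_2 = (2, -4, -2, -2)ᵀ
v_3 = (1, 0, 0, 0)ᵀ

Let N = A − (-1)·I. We want v_3 with N^3 v_3 = 0 but N^2 v_3 ≠ 0; then v_{j-1} := N · v_j for j = 3, …, 2.

Pick v_3 = (1, 0, 0, 0)ᵀ.
Then v_2 = N · v_3 = (2, -4, -2, -2)ᵀ.
Then v_1 = N · v_2 = (6, 0, -4, 0)ᵀ.

Sanity check: (A − (-1)·I) v_1 = (0, 0, 0, 0)ᵀ = 0. ✓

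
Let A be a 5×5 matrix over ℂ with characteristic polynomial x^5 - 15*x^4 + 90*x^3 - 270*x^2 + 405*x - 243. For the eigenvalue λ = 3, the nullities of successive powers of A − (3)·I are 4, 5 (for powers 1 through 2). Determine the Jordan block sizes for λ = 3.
Block sizes for λ = 3: [2, 1, 1, 1]

From the dimensions of kernels of powers, the number of Jordan blocks of size at least j is d_j − d_{j−1} where d_j = dim ker(N^j) (with d_0 = 0). Computing the differences gives [4, 1].
The number of blocks of size exactly k is (#blocks of size ≥ k) − (#blocks of size ≥ k + 1), so the partition is: 3 block(s) of size 1, 1 block(s) of size 2.
In nonincreasing order the block sizes are [2, 1, 1, 1].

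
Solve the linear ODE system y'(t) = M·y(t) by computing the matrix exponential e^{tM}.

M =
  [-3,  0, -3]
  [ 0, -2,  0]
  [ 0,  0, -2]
e^{tM} =
  [exp(-3*t), 0, -3*exp(-2*t) + 3*exp(-3*t)]
  [0, exp(-2*t), 0]
  [0, 0, exp(-2*t)]

Strategy: write M = P · J · P⁻¹ where J is a Jordan canonical form, so e^{tM} = P · e^{tJ} · P⁻¹, and e^{tJ} can be computed block-by-block.

M has Jordan form
J =
  [-3,  0,  0]
  [ 0, -2,  0]
  [ 0,  0, -2]
(up to reordering of blocks).

Per-block formulas:
  For a 1×1 block at λ = -2: exp(t · [-2]) = [e^(-2t)].
  For a 1×1 block at λ = -3: exp(t · [-3]) = [e^(-3t)].

After assembling e^{tJ} and conjugating by P, we get:

e^{tM} =
  [exp(-3*t), 0, -3*exp(-2*t) + 3*exp(-3*t)]
  [0, exp(-2*t), 0]
  [0, 0, exp(-2*t)]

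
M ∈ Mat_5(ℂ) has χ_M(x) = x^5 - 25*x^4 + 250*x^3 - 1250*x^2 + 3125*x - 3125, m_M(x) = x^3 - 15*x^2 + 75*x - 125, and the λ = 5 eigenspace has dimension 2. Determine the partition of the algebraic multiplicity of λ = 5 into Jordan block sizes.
Block sizes for λ = 5: [3, 2]

Step 1 — from the characteristic polynomial, algebraic multiplicity of λ = 5 is 5. From dim ker(M − (5)·I) = 2, there are exactly 2 Jordan blocks for λ = 5.
Step 2 — from the minimal polynomial, the factor (x − 5)^3 tells us the largest block for λ = 5 has size 3.
Step 3 — with total size 5, 2 blocks, and largest block 3, the block sizes (in nonincreasing order) are [3, 2].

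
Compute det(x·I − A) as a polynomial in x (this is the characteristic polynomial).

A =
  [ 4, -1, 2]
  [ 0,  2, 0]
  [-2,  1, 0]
x^3 - 6*x^2 + 12*x - 8

Expanding det(x·I − A) (e.g. by cofactor expansion or by noting that A is similar to its Jordan form J, which has the same characteristic polynomial as A) gives
  χ_A(x) = x^3 - 6*x^2 + 12*x - 8
which factors as (x - 2)^3. The eigenvalues (with algebraic multiplicities) are λ = 2 with multiplicity 3.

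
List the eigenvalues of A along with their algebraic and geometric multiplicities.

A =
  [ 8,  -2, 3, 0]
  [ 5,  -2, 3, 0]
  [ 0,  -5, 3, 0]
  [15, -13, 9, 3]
λ = 3: alg = 4, geom = 2

Step 1 — factor the characteristic polynomial to read off the algebraic multiplicities:
  χ_A(x) = (x - 3)^4

Step 2 — compute geometric multiplicities via the rank-nullity identity g(λ) = n − rank(A − λI):
  rank(A − (3)·I) = 2, so dim ker(A − (3)·I) = n − 2 = 2

Summary:
  λ = 3: algebraic multiplicity = 4, geometric multiplicity = 2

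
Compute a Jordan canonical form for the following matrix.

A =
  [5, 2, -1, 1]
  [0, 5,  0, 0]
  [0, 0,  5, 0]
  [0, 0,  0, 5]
J_2(5) ⊕ J_1(5) ⊕ J_1(5)

The characteristic polynomial is
  det(x·I − A) = x^4 - 20*x^3 + 150*x^2 - 500*x + 625 = (x - 5)^4

Eigenvalues and multiplicities (the geometric multiplicity of λ is n − rank(A − λI), which equals the number of Jordan blocks for λ):
  λ = 5: algebraic multiplicity = 4, geometric multiplicity = 3

Determining the block sizes for each eigenvalue:
  λ = 5: 3 blocks summing to 4 forces exactly one block of size 2 and the rest size 1 → block sizes [2, 1, 1]

Assembling the blocks gives a Jordan form
J =
  [5, 1, 0, 0]
  [0, 5, 0, 0]
  [0, 0, 5, 0]
  [0, 0, 0, 5]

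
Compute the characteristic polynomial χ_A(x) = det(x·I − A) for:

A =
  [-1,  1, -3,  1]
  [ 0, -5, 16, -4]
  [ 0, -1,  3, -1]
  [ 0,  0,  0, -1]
x^4 + 4*x^3 + 6*x^2 + 4*x + 1

Expanding det(x·I − A) (e.g. by cofactor expansion or by noting that A is similar to its Jordan form J, which has the same characteristic polynomial as A) gives
  χ_A(x) = x^4 + 4*x^3 + 6*x^2 + 4*x + 1
which factors as (x + 1)^4. The eigenvalues (with algebraic multiplicities) are λ = -1 with multiplicity 4.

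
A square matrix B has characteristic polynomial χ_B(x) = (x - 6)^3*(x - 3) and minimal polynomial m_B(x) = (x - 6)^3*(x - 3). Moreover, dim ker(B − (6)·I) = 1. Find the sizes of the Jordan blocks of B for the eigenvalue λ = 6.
Block sizes for λ = 6: [3]

Step 1 — from the characteristic polynomial, algebraic multiplicity of λ = 6 is 3. From dim ker(B − (6)·I) = 1, there are exactly 1 Jordan blocks for λ = 6.
Step 2 — from the minimal polynomial, the factor (x − 6)^3 tells us the largest block for λ = 6 has size 3.
Step 3 — with total size 3, 1 blocks, and largest block 3, the block sizes (in nonincreasing order) are [3].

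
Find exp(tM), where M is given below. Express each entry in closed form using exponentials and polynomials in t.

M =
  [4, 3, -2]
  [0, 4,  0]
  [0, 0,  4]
e^{tM} =
  [exp(4*t), 3*t*exp(4*t), -2*t*exp(4*t)]
  [0, exp(4*t), 0]
  [0, 0, exp(4*t)]

Strategy: write M = P · J · P⁻¹ where J is a Jordan canonical form, so e^{tM} = P · e^{tJ} · P⁻¹, and e^{tJ} can be computed block-by-block.

M has Jordan form
J =
  [4, 1, 0]
  [0, 4, 0]
  [0, 0, 4]
(up to reordering of blocks).

Per-block formulas:
  For a 2×2 Jordan block J_2(4): exp(t · J_2(4)) = e^(4t)·(I + t·N), where N is the 2×2 nilpotent shift.
  For a 1×1 block at λ = 4: exp(t · [4]) = [e^(4t)].

After assembling e^{tJ} and conjugating by P, we get:

e^{tM} =
  [exp(4*t), 3*t*exp(4*t), -2*t*exp(4*t)]
  [0, exp(4*t), 0]
  [0, 0, exp(4*t)]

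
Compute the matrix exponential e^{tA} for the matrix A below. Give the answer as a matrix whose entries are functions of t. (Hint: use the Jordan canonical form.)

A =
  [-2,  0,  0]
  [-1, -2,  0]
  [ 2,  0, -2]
e^{tA} =
  [exp(-2*t), 0, 0]
  [-t*exp(-2*t), exp(-2*t), 0]
  [2*t*exp(-2*t), 0, exp(-2*t)]

Strategy: write A = P · J · P⁻¹ where J is a Jordan canonical form, so e^{tA} = P · e^{tJ} · P⁻¹, and e^{tJ} can be computed block-by-block.

A has Jordan form
J =
  [-2,  1,  0]
  [ 0, -2,  0]
  [ 0,  0, -2]
(up to reordering of blocks).

Per-block formulas:
  For a 1×1 block at λ = -2: exp(t · [-2]) = [e^(-2t)].
  For a 2×2 Jordan block J_2(-2): exp(t · J_2(-2)) = e^(-2t)·(I + t·N), where N is the 2×2 nilpotent shift.

After assembling e^{tJ} and conjugating by P, we get:

e^{tA} =
  [exp(-2*t), 0, 0]
  [-t*exp(-2*t), exp(-2*t), 0]
  [2*t*exp(-2*t), 0, exp(-2*t)]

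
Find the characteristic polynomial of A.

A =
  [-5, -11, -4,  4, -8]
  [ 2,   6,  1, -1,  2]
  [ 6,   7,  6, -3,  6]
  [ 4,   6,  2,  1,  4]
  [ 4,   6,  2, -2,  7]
x^5 - 15*x^4 + 90*x^3 - 270*x^2 + 405*x - 243

Expanding det(x·I − A) (e.g. by cofactor expansion or by noting that A is similar to its Jordan form J, which has the same characteristic polynomial as A) gives
  χ_A(x) = x^5 - 15*x^4 + 90*x^3 - 270*x^2 + 405*x - 243
which factors as (x - 3)^5. The eigenvalues (with algebraic multiplicities) are λ = 3 with multiplicity 5.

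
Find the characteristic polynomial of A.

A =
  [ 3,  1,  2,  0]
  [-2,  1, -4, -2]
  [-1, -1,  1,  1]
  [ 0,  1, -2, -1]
x^4 - 4*x^3 + 6*x^2 - 4*x + 1

Expanding det(x·I − A) (e.g. by cofactor expansion or by noting that A is similar to its Jordan form J, which has the same characteristic polynomial as A) gives
  χ_A(x) = x^4 - 4*x^3 + 6*x^2 - 4*x + 1
which factors as (x - 1)^4. The eigenvalues (with algebraic multiplicities) are λ = 1 with multiplicity 4.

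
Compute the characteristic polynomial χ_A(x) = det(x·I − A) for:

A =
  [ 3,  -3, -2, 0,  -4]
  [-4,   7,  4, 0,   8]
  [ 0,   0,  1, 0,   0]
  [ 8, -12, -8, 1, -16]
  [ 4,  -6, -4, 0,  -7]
x^5 - 5*x^4 + 10*x^3 - 10*x^2 + 5*x - 1

Expanding det(x·I − A) (e.g. by cofactor expansion or by noting that A is similar to its Jordan form J, which has the same characteristic polynomial as A) gives
  χ_A(x) = x^5 - 5*x^4 + 10*x^3 - 10*x^2 + 5*x - 1
which factors as (x - 1)^5. The eigenvalues (with algebraic multiplicities) are λ = 1 with multiplicity 5.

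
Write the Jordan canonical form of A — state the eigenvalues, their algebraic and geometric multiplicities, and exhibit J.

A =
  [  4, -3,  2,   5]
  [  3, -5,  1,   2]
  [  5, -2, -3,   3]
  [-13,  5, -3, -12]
J_2(-4) ⊕ J_2(-4)

The characteristic polynomial is
  det(x·I − A) = x^4 + 16*x^3 + 96*x^2 + 256*x + 256 = (x + 4)^4

Eigenvalues and multiplicities (the geometric multiplicity of λ is n − rank(A − λI), which equals the number of Jordan blocks for λ):
  λ = -4: algebraic multiplicity = 4, geometric multiplicity = 2

Determining the block sizes for each eigenvalue:
  λ = -4: with am = 4 and gm = 2, the partition is not yet determined (e.g. several partitions of 4 into 2 parts exist). Let N = A − (-4)·I. Computing rank(N^1) = 2, rank(N^2) = 0; the number of blocks of size ≥ j is rank(N^{j−1}) − rank(N^j), giving [2, 2]. So we have 2 block(s) of size 2 → block sizes [2, 2]

Assembling the blocks gives a Jordan form
J =
  [-4,  1,  0,  0]
  [ 0, -4,  0,  0]
  [ 0,  0, -4,  1]
  [ 0,  0,  0, -4]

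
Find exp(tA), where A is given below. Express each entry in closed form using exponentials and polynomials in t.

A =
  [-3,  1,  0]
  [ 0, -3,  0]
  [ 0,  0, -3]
e^{tA} =
  [exp(-3*t), t*exp(-3*t), 0]
  [0, exp(-3*t), 0]
  [0, 0, exp(-3*t)]

Strategy: write A = P · J · P⁻¹ where J is a Jordan canonical form, so e^{tA} = P · e^{tJ} · P⁻¹, and e^{tJ} can be computed block-by-block.

A has Jordan form
J =
  [-3,  1,  0]
  [ 0, -3,  0]
  [ 0,  0, -3]
(up to reordering of blocks).

Per-block formulas:
  For a 1×1 block at λ = -3: exp(t · [-3]) = [e^(-3t)].
  For a 2×2 Jordan block J_2(-3): exp(t · J_2(-3)) = e^(-3t)·(I + t·N), where N is the 2×2 nilpotent shift.

After assembling e^{tJ} and conjugating by P, we get:

e^{tA} =
  [exp(-3*t), t*exp(-3*t), 0]
  [0, exp(-3*t), 0]
  [0, 0, exp(-3*t)]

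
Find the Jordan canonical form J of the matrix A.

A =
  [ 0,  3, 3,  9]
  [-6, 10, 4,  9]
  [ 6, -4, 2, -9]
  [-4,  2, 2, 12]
J_2(6) ⊕ J_2(6)

The characteristic polynomial is
  det(x·I − A) = x^4 - 24*x^3 + 216*x^2 - 864*x + 1296 = (x - 6)^4

Eigenvalues and multiplicities (the geometric multiplicity of λ is n − rank(A − λI), which equals the number of Jordan blocks for λ):
  λ = 6: algebraic multiplicity = 4, geometric multiplicity = 2

Determining the block sizes for each eigenvalue:
  λ = 6: with am = 4 and gm = 2, the partition is not yet determined (e.g. several partitions of 4 into 2 parts exist). Let N = A − (6)·I. Computing rank(N^1) = 2, rank(N^2) = 0; the number of blocks of size ≥ j is rank(N^{j−1}) − rank(N^j), giving [2, 2]. So we have 2 block(s) of size 2 → block sizes [2, 2]

Assembling the blocks gives a Jordan form
J =
  [6, 1, 0, 0]
  [0, 6, 0, 0]
  [0, 0, 6, 1]
  [0, 0, 0, 6]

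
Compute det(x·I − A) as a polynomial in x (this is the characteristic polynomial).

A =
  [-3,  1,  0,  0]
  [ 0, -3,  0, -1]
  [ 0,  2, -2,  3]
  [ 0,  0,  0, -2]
x^4 + 10*x^3 + 37*x^2 + 60*x + 36

Expanding det(x·I − A) (e.g. by cofactor expansion or by noting that A is similar to its Jordan form J, which has the same characteristic polynomial as A) gives
  χ_A(x) = x^4 + 10*x^3 + 37*x^2 + 60*x + 36
which factors as (x + 2)^2*(x + 3)^2. The eigenvalues (with algebraic multiplicities) are λ = -3 with multiplicity 2, λ = -2 with multiplicity 2.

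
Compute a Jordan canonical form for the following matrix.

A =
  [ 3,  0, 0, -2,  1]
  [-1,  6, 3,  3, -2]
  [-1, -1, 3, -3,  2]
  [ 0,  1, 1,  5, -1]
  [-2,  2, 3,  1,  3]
J_3(4) ⊕ J_2(4)

The characteristic polynomial is
  det(x·I − A) = x^5 - 20*x^4 + 160*x^3 - 640*x^2 + 1280*x - 1024 = (x - 4)^5

Eigenvalues and multiplicities (the geometric multiplicity of λ is n − rank(A − λI), which equals the number of Jordan blocks for λ):
  λ = 4: algebraic multiplicity = 5, geometric multiplicity = 2

Determining the block sizes for each eigenvalue:
  λ = 4: with am = 5 and gm = 2, the partition is not yet determined (e.g. several partitions of 5 into 2 parts exist). Let N = A − (4)·I. Computing rank(N^1) = 3, rank(N^2) = 1, rank(N^3) = 0; the number of blocks of size ≥ j is rank(N^{j−1}) − rank(N^j), giving [2, 2, 1]. So we have 1 block(s) of size 3, 1 block(s) of size 2 → block sizes [3, 2]

Assembling the blocks gives a Jordan form
J =
  [4, 1, 0, 0, 0]
  [0, 4, 1, 0, 0]
  [0, 0, 4, 0, 0]
  [0, 0, 0, 4, 1]
  [0, 0, 0, 0, 4]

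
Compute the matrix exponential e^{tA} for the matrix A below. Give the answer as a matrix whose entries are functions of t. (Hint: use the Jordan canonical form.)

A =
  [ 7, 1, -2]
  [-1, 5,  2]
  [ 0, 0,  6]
e^{tA} =
  [t*exp(6*t) + exp(6*t), t*exp(6*t), -2*t*exp(6*t)]
  [-t*exp(6*t), -t*exp(6*t) + exp(6*t), 2*t*exp(6*t)]
  [0, 0, exp(6*t)]

Strategy: write A = P · J · P⁻¹ where J is a Jordan canonical form, so e^{tA} = P · e^{tJ} · P⁻¹, and e^{tJ} can be computed block-by-block.

A has Jordan form
J =
  [6, 1, 0]
  [0, 6, 0]
  [0, 0, 6]
(up to reordering of blocks).

Per-block formulas:
  For a 1×1 block at λ = 6: exp(t · [6]) = [e^(6t)].
  For a 2×2 Jordan block J_2(6): exp(t · J_2(6)) = e^(6t)·(I + t·N), where N is the 2×2 nilpotent shift.

After assembling e^{tJ} and conjugating by P, we get:

e^{tA} =
  [t*exp(6*t) + exp(6*t), t*exp(6*t), -2*t*exp(6*t)]
  [-t*exp(6*t), -t*exp(6*t) + exp(6*t), 2*t*exp(6*t)]
  [0, 0, exp(6*t)]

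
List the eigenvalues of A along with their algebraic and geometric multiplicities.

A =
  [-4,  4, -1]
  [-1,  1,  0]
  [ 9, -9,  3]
λ = 0: alg = 3, geom = 1

Step 1 — factor the characteristic polynomial to read off the algebraic multiplicities:
  χ_A(x) = x^3

Step 2 — compute geometric multiplicities via the rank-nullity identity g(λ) = n − rank(A − λI):
  rank(A − (0)·I) = 2, so dim ker(A − (0)·I) = n − 2 = 1

Summary:
  λ = 0: algebraic multiplicity = 3, geometric multiplicity = 1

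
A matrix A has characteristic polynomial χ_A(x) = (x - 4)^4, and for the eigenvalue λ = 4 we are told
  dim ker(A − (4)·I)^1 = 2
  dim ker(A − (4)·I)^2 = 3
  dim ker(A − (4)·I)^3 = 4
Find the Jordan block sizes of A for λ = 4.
Block sizes for λ = 4: [3, 1]

From the dimensions of kernels of powers, the number of Jordan blocks of size at least j is d_j − d_{j−1} where d_j = dim ker(N^j) (with d_0 = 0). Computing the differences gives [2, 1, 1].
The number of blocks of size exactly k is (#blocks of size ≥ k) − (#blocks of size ≥ k + 1), so the partition is: 1 block(s) of size 1, 1 block(s) of size 3.
In nonincreasing order the block sizes are [3, 1].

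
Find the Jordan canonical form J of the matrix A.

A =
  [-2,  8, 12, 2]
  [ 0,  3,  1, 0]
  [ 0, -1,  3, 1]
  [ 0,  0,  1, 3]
J_1(-2) ⊕ J_3(3)

The characteristic polynomial is
  det(x·I − A) = x^4 - 7*x^3 + 9*x^2 + 27*x - 54 = (x - 3)^3*(x + 2)

Eigenvalues and multiplicities (the geometric multiplicity of λ is n − rank(A − λI), which equals the number of Jordan blocks for λ):
  λ = -2: algebraic multiplicity = 1, geometric multiplicity = 1
  λ = 3: algebraic multiplicity = 3, geometric multiplicity = 1

Determining the block sizes for each eigenvalue:
  λ = -2: one block (gm = 1), so the single block has size am = 1 → block sizes [1]
  λ = 3: one block (gm = 1), so the single block has size am = 3 → block sizes [3]

Assembling the blocks gives a Jordan form
J =
  [-2, 0, 0, 0]
  [ 0, 3, 1, 0]
  [ 0, 0, 3, 1]
  [ 0, 0, 0, 3]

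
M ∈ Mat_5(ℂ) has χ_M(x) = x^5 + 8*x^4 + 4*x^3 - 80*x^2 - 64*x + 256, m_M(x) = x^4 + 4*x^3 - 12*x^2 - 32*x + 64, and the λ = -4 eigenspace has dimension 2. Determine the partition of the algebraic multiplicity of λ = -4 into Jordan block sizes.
Block sizes for λ = -4: [2, 1]

Step 1 — from the characteristic polynomial, algebraic multiplicity of λ = -4 is 3. From dim ker(M − (-4)·I) = 2, there are exactly 2 Jordan blocks for λ = -4.
Step 2 — from the minimal polynomial, the factor (x + 4)^2 tells us the largest block for λ = -4 has size 2.
Step 3 — with total size 3, 2 blocks, and largest block 2, the block sizes (in nonincreasing order) are [2, 1].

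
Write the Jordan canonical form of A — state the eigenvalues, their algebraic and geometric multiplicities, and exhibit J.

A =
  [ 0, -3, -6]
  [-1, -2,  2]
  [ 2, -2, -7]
J_2(-3) ⊕ J_1(-3)

The characteristic polynomial is
  det(x·I − A) = x^3 + 9*x^2 + 27*x + 27 = (x + 3)^3

Eigenvalues and multiplicities (the geometric multiplicity of λ is n − rank(A − λI), which equals the number of Jordan blocks for λ):
  λ = -3: algebraic multiplicity = 3, geometric multiplicity = 2

Determining the block sizes for each eigenvalue:
  λ = -3: 2 blocks summing to 3 forces exactly one block of size 2 and the rest size 1 → block sizes [2, 1]

Assembling the blocks gives a Jordan form
J =
  [-3,  1,  0]
  [ 0, -3,  0]
  [ 0,  0, -3]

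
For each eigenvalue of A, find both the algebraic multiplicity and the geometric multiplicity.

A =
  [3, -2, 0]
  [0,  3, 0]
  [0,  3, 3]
λ = 3: alg = 3, geom = 2

Step 1 — factor the characteristic polynomial to read off the algebraic multiplicities:
  χ_A(x) = (x - 3)^3

Step 2 — compute geometric multiplicities via the rank-nullity identity g(λ) = n − rank(A − λI):
  rank(A − (3)·I) = 1, so dim ker(A − (3)·I) = n − 1 = 2

Summary:
  λ = 3: algebraic multiplicity = 3, geometric multiplicity = 2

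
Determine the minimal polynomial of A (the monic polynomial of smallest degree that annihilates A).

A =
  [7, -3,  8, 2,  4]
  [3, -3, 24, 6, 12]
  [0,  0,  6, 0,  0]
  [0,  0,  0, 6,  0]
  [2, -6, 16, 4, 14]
x^2 - 12*x + 36

The characteristic polynomial is χ_A(x) = (x - 6)^5, so the eigenvalues are known. The minimal polynomial is
  m_A(x) = Π_λ (x − λ)^{k_λ}
where k_λ is the size of the *largest* Jordan block for λ (equivalently, the smallest k with (A − λI)^k v = 0 for every generalised eigenvector v of λ).

  λ = 6: largest Jordan block has size 2, contributing (x − 6)^2

So m_A(x) = (x - 6)^2 = x^2 - 12*x + 36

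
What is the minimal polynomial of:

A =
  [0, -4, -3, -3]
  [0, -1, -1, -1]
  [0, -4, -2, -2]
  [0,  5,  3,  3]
x^3

The characteristic polynomial is χ_A(x) = x^4, so the eigenvalues are known. The minimal polynomial is
  m_A(x) = Π_λ (x − λ)^{k_λ}
where k_λ is the size of the *largest* Jordan block for λ (equivalently, the smallest k with (A − λI)^k v = 0 for every generalised eigenvector v of λ).

  λ = 0: largest Jordan block has size 3, contributing (x − 0)^3

So m_A(x) = x^3 = x^3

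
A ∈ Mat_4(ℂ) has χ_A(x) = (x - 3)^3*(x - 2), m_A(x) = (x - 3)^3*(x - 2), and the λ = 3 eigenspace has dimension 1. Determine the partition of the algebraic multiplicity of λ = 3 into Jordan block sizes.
Block sizes for λ = 3: [3]

Step 1 — from the characteristic polynomial, algebraic multiplicity of λ = 3 is 3. From dim ker(A − (3)·I) = 1, there are exactly 1 Jordan blocks for λ = 3.
Step 2 — from the minimal polynomial, the factor (x − 3)^3 tells us the largest block for λ = 3 has size 3.
Step 3 — with total size 3, 1 blocks, and largest block 3, the block sizes (in nonincreasing order) are [3].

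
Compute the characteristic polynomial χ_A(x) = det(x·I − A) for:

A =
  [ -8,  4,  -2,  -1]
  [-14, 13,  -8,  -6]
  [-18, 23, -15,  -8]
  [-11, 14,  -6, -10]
x^4 + 20*x^3 + 150*x^2 + 500*x + 625

Expanding det(x·I − A) (e.g. by cofactor expansion or by noting that A is similar to its Jordan form J, which has the same characteristic polynomial as A) gives
  χ_A(x) = x^4 + 20*x^3 + 150*x^2 + 500*x + 625
which factors as (x + 5)^4. The eigenvalues (with algebraic multiplicities) are λ = -5 with multiplicity 4.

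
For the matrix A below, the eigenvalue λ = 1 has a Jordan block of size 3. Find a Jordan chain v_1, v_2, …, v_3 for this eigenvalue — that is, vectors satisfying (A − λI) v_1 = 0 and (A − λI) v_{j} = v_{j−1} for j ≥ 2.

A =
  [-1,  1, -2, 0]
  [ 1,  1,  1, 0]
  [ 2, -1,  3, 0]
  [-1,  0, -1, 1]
A Jordan chain for λ = 1 of length 3:
v_1 = (1, 0, -1, 0)ᵀ
v_2 = (-2, 1, 2, -1)ᵀ
v_3 = (1, 0, 0, 0)ᵀ

Let N = A − (1)·I. We want v_3 with N^3 v_3 = 0 but N^2 v_3 ≠ 0; then v_{j-1} := N · v_j for j = 3, …, 2.

Pick v_3 = (1, 0, 0, 0)ᵀ.
Then v_2 = N · v_3 = (-2, 1, 2, -1)ᵀ.
Then v_1 = N · v_2 = (1, 0, -1, 0)ᵀ.

Sanity check: (A − (1)·I) v_1 = (0, 0, 0, 0)ᵀ = 0. ✓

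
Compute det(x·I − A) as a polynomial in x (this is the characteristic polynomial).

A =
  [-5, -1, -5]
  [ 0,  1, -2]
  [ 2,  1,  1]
x^3 + 3*x^2 + 3*x + 1

Expanding det(x·I − A) (e.g. by cofactor expansion or by noting that A is similar to its Jordan form J, which has the same characteristic polynomial as A) gives
  χ_A(x) = x^3 + 3*x^2 + 3*x + 1
which factors as (x + 1)^3. The eigenvalues (with algebraic multiplicities) are λ = -1 with multiplicity 3.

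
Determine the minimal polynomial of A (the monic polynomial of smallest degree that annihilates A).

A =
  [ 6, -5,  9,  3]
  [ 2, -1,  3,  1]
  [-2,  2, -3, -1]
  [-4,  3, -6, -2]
x^3

The characteristic polynomial is χ_A(x) = x^4, so the eigenvalues are known. The minimal polynomial is
  m_A(x) = Π_λ (x − λ)^{k_λ}
where k_λ is the size of the *largest* Jordan block for λ (equivalently, the smallest k with (A − λI)^k v = 0 for every generalised eigenvector v of λ).

  λ = 0: largest Jordan block has size 3, contributing (x − 0)^3

So m_A(x) = x^3 = x^3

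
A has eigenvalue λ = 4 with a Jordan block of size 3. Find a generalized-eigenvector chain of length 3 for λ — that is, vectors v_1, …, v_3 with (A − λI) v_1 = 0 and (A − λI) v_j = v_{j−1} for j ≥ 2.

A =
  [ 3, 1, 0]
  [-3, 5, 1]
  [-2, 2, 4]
A Jordan chain for λ = 4 of length 3:
v_1 = (-2, -2, -4)ᵀ
v_2 = (-1, -3, -2)ᵀ
v_3 = (1, 0, 0)ᵀ

Let N = A − (4)·I. We want v_3 with N^3 v_3 = 0 but N^2 v_3 ≠ 0; then v_{j-1} := N · v_j for j = 3, …, 2.

Pick v_3 = (1, 0, 0)ᵀ.
Then v_2 = N · v_3 = (-1, -3, -2)ᵀ.
Then v_1 = N · v_2 = (-2, -2, -4)ᵀ.

Sanity check: (A − (4)·I) v_1 = (0, 0, 0)ᵀ = 0. ✓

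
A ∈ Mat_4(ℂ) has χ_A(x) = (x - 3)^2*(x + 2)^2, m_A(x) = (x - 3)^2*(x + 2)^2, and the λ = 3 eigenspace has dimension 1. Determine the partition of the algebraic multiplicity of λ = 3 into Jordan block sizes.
Block sizes for λ = 3: [2]

Step 1 — from the characteristic polynomial, algebraic multiplicity of λ = 3 is 2. From dim ker(A − (3)·I) = 1, there are exactly 1 Jordan blocks for λ = 3.
Step 2 — from the minimal polynomial, the factor (x − 3)^2 tells us the largest block for λ = 3 has size 2.
Step 3 — with total size 2, 1 blocks, and largest block 2, the block sizes (in nonincreasing order) are [2].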